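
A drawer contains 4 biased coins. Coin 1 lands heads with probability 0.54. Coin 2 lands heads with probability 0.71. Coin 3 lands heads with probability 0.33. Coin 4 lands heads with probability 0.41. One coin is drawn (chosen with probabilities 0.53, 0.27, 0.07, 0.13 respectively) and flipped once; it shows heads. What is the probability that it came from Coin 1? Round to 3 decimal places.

Tabulate prior·likelihood by source: [1] prior 0.53, lik 0.54, product 0.2862; [2] prior 0.27, lik 0.71, product 0.1917; [3] prior 0.07, lik 0.33, product 0.02310; [4] prior 0.13, lik 0.41, product 0.05330.
Normalizing constant = 0.55430; the posterior for Coin 1 is its product over the sum, 0.2862/0.55430 = 0.516.

Posterior probability ≈ 0.516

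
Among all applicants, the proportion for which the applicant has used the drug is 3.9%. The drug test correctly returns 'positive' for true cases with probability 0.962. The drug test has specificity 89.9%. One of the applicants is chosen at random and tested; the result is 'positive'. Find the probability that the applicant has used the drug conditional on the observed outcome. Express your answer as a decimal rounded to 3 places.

Write H for 'the applicant has used the drug'. Prior odds H:¬H = 0.039/0.961 = 0.040583. For the 'positive' outcome, the likelihood ratio is 0.962/0.101 = 9.5248.
Posterior odds = 0.040583 × 9.5248 = 0.38654, so P(H|E) = 0.38654/(1+0.38654) = 0.279.

P(H | E) ≈ 0.279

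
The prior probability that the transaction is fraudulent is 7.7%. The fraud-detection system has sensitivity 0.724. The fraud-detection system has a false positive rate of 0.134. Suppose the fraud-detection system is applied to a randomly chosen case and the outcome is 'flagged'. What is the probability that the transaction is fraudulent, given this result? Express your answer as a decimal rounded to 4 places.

P(H | E) ≈ 0.3107

Write H for 'the transaction is fraudulent'. Prior odds H:¬H = 0.077/0.923 = 0.083424. For the 'flagged' outcome, the likelihood ratio is 0.724/0.134 = 5.4030.
Posterior odds = 0.083424 × 5.4030 = 0.45074, so P(H|E) = 0.45074/(1+0.45074) = 0.3107.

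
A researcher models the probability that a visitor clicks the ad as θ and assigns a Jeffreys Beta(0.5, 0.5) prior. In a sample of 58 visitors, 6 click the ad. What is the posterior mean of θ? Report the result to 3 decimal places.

The binomial likelihood is conjugate to the Beta prior: with 6 successes and 52 failures, the posterior is Beta(0.5+6, 0.5+52) = Beta(6.5, 52.5).
E[θ | data] = 6.5/(6.5+52.5) = 0.110.

Posterior mean ≈ 0.110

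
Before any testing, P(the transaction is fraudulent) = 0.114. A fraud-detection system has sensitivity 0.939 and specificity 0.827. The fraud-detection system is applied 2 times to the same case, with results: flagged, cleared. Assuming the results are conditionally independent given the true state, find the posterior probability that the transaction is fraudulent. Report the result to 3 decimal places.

With H the event that the transaction is fraudulent, the joint likelihood of the observed sequence is P(data|H) = 0.939·0.061 = 0.057279 and P(data|¬H) = 0.173·0.827 = 0.14307.
Bayes: P(H|data) = 0.114·0.057279 / (0.114·0.057279 + 0.886·0.14307) = 0.0065298/0.13329 = 0.0490.

Posterior P(H) ≈ 0.049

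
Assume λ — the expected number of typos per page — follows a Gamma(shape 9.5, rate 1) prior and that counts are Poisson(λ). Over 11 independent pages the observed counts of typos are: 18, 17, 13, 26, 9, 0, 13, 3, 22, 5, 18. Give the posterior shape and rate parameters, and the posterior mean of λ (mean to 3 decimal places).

Posterior: Gamma(shape=153.5, rate=12); mean ≈ 12.792

Total count ∑xᵢ = 144 over n = 11 pages.
Gamma is conjugate to the Poisson likelihood: posterior is Gamma(shape = 9.5+144 = 153.5, rate = 1+11 = 12).
Posterior mean = shape/rate = 153.5/12 = 12.792.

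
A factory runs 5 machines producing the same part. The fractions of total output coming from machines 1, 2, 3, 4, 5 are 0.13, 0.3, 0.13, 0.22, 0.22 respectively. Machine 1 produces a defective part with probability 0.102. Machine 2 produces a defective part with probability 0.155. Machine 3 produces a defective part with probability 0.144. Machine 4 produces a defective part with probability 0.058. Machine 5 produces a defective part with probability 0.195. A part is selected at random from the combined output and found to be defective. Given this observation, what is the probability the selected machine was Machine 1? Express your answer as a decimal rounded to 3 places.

Tabulate prior·likelihood by source: [1] prior 0.13, lik 0.102, product 0.01326; [2] prior 0.3, lik 0.155, product 0.04650; [3] prior 0.13, lik 0.144, product 0.01872; [4] prior 0.22, lik 0.058, product 0.01276; [5] prior 0.22, lik 0.195, product 0.04290.
Normalizing constant = 0.13414; the posterior for Machine 1 is its product over the sum, 0.01326/0.13414 = 0.099.

Posterior probability ≈ 0.099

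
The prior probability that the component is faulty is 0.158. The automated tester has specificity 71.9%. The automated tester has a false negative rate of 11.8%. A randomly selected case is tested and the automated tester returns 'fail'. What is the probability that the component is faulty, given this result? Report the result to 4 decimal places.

Let H be the event that the component is faulty. P(H) = 0.158, so P(¬H) = 0.842. With E the 'fail' result, P(E|H) = 0.882 and P(E|¬H) = 0.281.
P(E) = 0.882·0.158 + 0.281·0.842 = 0.13936 + 0.23660 = 0.37596.
By Bayes' theorem, P(H|E) = 0.13936 / 0.37596 = 0.3707.

P(H | E) ≈ 0.3707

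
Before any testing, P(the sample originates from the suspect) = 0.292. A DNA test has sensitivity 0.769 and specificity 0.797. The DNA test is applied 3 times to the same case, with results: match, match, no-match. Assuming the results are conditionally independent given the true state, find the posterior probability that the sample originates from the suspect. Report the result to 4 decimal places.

With H the event that the sample originates from the suspect, the joint likelihood of the observed sequence is P(data|H) = 0.769·0.769·0.231 = 0.13660 and P(data|¬H) = 0.203·0.203·0.797 = 0.032844.
Bayes: P(H|data) = 0.292·0.13660 / (0.292·0.13660 + 0.708·0.032844) = 0.039888/0.063142 = 0.6317.

Posterior P(H) ≈ 0.6317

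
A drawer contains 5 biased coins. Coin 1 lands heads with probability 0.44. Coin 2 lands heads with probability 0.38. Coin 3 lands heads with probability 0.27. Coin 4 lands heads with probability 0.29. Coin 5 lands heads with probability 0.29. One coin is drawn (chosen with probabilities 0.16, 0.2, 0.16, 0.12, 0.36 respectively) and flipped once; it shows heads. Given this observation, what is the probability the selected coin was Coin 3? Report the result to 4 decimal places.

P(heads|C1) = 0.44; P(heads|C2) = 0.38; P(heads|C3) = 0.27; P(heads|C4) = 0.29; P(heads|C5) = 0.29.
Prior × likelihood for each source: 0.16·0.44=0.07040, 0.2·0.38=0.07600, 0.16·0.27=0.04320, 0.12·0.29=0.03480, 0.36·0.29=0.1044. Summing gives P(heads) = 0.32880.
P(Coin 3 | heads) = 0.04320 / 0.32880 = 0.1314.

Posterior probability ≈ 0.1314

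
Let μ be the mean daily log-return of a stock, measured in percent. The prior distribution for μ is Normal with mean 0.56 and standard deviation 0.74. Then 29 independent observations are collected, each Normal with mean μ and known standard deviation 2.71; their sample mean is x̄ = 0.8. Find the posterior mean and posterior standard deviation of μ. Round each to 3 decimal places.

Posterior mean ≈ 0.724; posterior SD ≈ 0.416

Prior precision 1/τ₀² = 1/0.74² = 1.82615; data precision n/σ² = 29/2.71² = 3.94875.
Posterior precision = 1.82615 + 3.94875 = 5.77490, giving posterior SD = 1/√5.77490 = 0.416.
Posterior mean = (1.82615·0.56 + 3.94875·0.8) / 5.77490 = 0.724.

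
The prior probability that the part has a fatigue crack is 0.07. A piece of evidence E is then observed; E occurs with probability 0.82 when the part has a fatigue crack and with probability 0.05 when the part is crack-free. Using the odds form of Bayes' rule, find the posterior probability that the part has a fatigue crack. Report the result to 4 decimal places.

Posterior probability ≈ 0.5525

Prior odds = 0.07/(1−0.07) = 0.075269. In log-odds, ln(0.075269) = -2.5867.
Add log likelihood ratio: ln(16.400) = 2.7973.
Posterior log-odds = 0.21059, so posterior odds = exp(0.21059) = 1.2344. Converting, P(H|E) = 1.2344/2.2344 = 0.5525.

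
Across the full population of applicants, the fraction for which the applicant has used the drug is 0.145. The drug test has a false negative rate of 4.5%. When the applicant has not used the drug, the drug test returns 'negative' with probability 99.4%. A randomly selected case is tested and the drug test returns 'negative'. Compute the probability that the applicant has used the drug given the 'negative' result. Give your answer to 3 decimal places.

Write H for 'the applicant has used the drug'. Prior odds H:¬H = 0.145/0.855 = 0.16959. For the 'negative' outcome, the likelihood ratio is 0.045/0.994 = 0.045272.
Posterior odds = 0.16959 × 0.045272 = 0.0076776, so P(H|E) = 0.0076776/(1+0.0076776) = 0.008.

P(H | E) ≈ 0.008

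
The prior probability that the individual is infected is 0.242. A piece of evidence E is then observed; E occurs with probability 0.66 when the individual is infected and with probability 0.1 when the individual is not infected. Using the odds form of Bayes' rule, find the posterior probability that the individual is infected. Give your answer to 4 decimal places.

Prior odds = 0.242/(1−0.242) = 0.31926. In log-odds, ln(0.31926) = -1.1417.
Add log likelihood ratio: ln(6.6000) = 1.8871.
Posterior log-odds = 0.74532, so posterior odds = exp(0.74532) = 2.1071. Converting, P(H|E) = 2.1071/3.1071 = 0.6782.

Posterior probability ≈ 0.6782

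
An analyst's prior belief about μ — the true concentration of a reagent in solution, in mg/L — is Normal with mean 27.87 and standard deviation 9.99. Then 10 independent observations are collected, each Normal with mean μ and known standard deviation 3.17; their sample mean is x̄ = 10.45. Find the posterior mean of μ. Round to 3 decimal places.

Posterior mean ≈ 10.624

Prior precision 1/τ₀² = 1/9.99² = 0.0100200; data precision n/σ² = 10/3.17² = 0.995134.
Posterior precision = 0.0100200 + 0.995134 = 1.00515.
Posterior mean = (0.0100200·27.87 + 0.995134·10.45) / 1.00515 = 10.624.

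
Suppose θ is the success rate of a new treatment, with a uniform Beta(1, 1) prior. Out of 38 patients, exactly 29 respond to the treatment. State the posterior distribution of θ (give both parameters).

Posterior: Beta(30, 10)

Observing 29 successes and 9 failures updates Beta(1, 1) by adding the success and failure counts to the two shape parameters: α = 1+29 = 30, β = 1+9 = 10.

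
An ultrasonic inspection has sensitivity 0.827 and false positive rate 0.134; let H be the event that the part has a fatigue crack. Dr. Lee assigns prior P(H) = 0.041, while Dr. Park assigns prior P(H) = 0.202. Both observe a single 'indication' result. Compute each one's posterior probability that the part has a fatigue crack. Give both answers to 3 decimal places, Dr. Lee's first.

P('+'|H) = 0.827, P('+'|¬H) = 0.134.
Dr. Lee: numerator 0.827·0.041 = 0.033907; evidence = 0.033907+0.134·0.959 = 0.16241; posterior = 0.209.
Dr. Park: numerator 0.827·0.202 = 0.16705; evidence = 0.16705+0.134·0.798 = 0.27399; posterior = 0.610.

Dr. Lee: 0.209; Dr. Park: 0.610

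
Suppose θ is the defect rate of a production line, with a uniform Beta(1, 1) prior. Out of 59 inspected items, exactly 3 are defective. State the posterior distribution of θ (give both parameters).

Observing 3 successes and 56 failures updates Beta(1, 1) by adding the success and failure counts to the two shape parameters: α = 1+3 = 4, β = 1+56 = 57.

Posterior: Beta(4, 57)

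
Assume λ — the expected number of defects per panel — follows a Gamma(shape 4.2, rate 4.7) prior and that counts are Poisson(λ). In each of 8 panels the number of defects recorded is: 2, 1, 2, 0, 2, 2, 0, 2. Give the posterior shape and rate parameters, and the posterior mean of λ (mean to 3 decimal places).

Total count ∑xᵢ = 11 over n = 8 panels.
Gamma is conjugate to the Poisson likelihood: posterior is Gamma(shape = 4.2+11 = 15.2, rate = 4.7+8 = 12.7).
Posterior mean = shape/rate = 15.2/12.7 = 1.197.

Posterior: Gamma(shape=15.2, rate=12.7); mean ≈ 1.197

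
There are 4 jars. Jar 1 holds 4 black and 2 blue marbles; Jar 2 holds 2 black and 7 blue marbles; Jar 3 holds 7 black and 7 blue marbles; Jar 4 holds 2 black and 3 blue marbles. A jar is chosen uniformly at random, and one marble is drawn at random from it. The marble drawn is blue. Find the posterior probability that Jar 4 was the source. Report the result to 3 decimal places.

Tabulate prior·likelihood by source: [1] prior 0.25, lik 0.3333, product 0.08333; [2] prior 0.25, lik 0.7778, product 0.1944; [3] prior 0.25, lik 0.5, product 0.1250; [4] prior 0.25, lik 0.6, product 0.1500.
Normalizing constant = 0.55278; the posterior for Jar 4 is its product over the sum, 0.1500/0.55278 = 0.271.

Posterior probability ≈ 0.271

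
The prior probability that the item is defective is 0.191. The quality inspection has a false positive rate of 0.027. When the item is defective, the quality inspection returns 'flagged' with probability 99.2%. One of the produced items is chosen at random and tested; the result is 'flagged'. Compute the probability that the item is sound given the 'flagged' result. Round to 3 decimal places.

Write H for 'the item is defective'. Prior odds H:¬H = 0.191/0.809 = 0.23609. For the 'flagged' outcome, the likelihood ratio is 0.992/0.027 = 36.741.
Posterior odds = 0.23609 × 36.741 = 8.6743, so P(H|E) = 8.6743/(1+8.6743) = 0.897. Then P(¬H|E) = 1 − 0.897 = 0.103.

P(¬H | E) ≈ 0.103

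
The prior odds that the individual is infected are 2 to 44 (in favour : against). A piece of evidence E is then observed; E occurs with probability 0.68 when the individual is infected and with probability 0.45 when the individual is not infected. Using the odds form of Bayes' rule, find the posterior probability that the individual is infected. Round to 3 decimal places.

Prior odds = 2/44 = 0.045455. In log-odds, ln(0.045455) = -3.0910.
Add log likelihood ratio: ln(1.5111) = 0.41285.
Posterior log-odds = -2.6782, so posterior odds = exp(-2.6782) = 0.068687. Converting, P(H|E) = 0.068687/1.0687 = 0.064.

Posterior probability ≈ 0.064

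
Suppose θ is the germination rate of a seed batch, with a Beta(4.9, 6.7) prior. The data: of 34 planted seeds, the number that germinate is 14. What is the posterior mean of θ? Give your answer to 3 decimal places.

Observing 14 successes and 20 failures updates Beta(4.9, 6.7) by adding the success and failure counts to the two shape parameters: α = 4.9+14 = 18.9, β = 6.7+20 = 26.7.
Posterior mean = α/(α+β) = 18.9/45.6 = 0.414.

Posterior mean ≈ 0.414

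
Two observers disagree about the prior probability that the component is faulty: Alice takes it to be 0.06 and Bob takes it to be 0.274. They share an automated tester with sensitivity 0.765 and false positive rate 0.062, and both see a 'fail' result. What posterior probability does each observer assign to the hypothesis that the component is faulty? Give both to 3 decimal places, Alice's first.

The likelihood ratio for a 'fail' result is 0.765/0.062 = 12.339.
Alice: prior odds 0.06/0.94 = 0.063830; posterior odds 0.78758; posterior probability 0.441.
Bob: prior odds 0.274/0.726 = 0.37741; posterior odds 4.6568; posterior probability 0.823.

Alice: 0.441; Bob: 0.823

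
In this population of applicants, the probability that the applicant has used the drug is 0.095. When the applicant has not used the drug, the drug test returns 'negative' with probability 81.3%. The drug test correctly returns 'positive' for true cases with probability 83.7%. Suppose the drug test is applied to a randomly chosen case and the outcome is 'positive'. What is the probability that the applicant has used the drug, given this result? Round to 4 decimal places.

Write H for 'the applicant has used the drug'. Prior odds H:¬H = 0.095/0.905 = 0.10497. For the 'positive' outcome, the likelihood ratio is 0.837/0.187 = 4.4759.
Posterior odds = 0.10497 × 4.4759 = 0.46985, so P(H|E) = 0.46985/(1+0.46985) = 0.3197.

P(H | E) ≈ 0.3197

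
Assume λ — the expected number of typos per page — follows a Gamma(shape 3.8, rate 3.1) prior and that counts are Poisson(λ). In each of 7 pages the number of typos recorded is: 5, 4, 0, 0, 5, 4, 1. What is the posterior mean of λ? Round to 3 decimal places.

The Poisson likelihood adds the total count to the shape and the number of exposure periods to the rate. Here ∑xᵢ = 19 and n = 7, so shape 3.8→22.8 and rate 3.1→10.1.
E[λ | data] = 22.8/10.1 = 2.257.

Posterior mean ≈ 2.257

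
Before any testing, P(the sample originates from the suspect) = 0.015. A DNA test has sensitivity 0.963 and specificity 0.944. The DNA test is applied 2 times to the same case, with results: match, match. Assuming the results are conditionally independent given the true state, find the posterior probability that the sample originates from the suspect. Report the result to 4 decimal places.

Let H be the event that the sample originates from the suspect; start with P(H) = 0.015. P('match'|H) = 0.963, P('match'|¬H) = 0.056.
Update on result 1 ('match'): P(H) ← 0.963·0.0150 / (0.963·0.0150 + 0.056·0.9850) = 0.014445/0.069605 = 0.2075.
Update on result 2 ('match'): P(H) ← 0.963·0.2075 / (0.963·0.2075 + 0.056·0.7925) = 0.19985/0.24423 = 0.8183.

Posterior P(H) ≈ 0.8183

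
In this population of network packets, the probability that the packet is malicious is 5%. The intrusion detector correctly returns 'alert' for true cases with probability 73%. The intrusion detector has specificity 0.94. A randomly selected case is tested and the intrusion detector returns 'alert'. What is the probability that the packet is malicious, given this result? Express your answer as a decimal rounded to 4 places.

Write H for 'the packet is malicious'. Prior odds H:¬H = 0.05/0.95 = 0.052632. For the 'alert' outcome, the likelihood ratio is 0.73/0.06 = 12.167.
Posterior odds = 0.052632 × 12.167 = 0.64035, so P(H|E) = 0.64035/(1+0.64035) = 0.3904.

P(H | E) ≈ 0.3904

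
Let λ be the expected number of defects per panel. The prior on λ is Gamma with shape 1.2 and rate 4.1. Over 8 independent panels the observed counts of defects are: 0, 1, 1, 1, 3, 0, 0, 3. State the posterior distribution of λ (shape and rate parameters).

Posterior: Gamma(shape=10.2, rate=12.1)

Total count ∑xᵢ = 9 over n = 8 panels.
Gamma is conjugate to the Poisson likelihood: posterior is Gamma(shape = 1.2+9 = 10.2, rate = 4.1+8 = 12.1).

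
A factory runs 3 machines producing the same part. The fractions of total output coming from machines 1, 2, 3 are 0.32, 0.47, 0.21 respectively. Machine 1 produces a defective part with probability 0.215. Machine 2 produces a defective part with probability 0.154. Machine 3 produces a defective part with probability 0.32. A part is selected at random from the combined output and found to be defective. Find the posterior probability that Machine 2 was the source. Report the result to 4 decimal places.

P(defective|M1) = 0.215; P(defective|M2) = 0.154; P(defective|M3) = 0.32.
Prior × likelihood for each source: 0.32·0.215=0.06880, 0.47·0.154=0.07238, 0.21·0.32=0.06720. Summing gives P(defective) = 0.20838.
P(Machine 2 | defective) = 0.07238 / 0.20838 = 0.3473.

Posterior probability ≈ 0.3473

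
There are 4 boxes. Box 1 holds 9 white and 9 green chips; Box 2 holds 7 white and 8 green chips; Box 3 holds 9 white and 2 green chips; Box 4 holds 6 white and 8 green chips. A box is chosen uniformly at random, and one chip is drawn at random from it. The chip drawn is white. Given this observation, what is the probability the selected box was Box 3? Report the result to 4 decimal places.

P(white|Box 1) = 0.5; P(white|Box 2) = 0.4667; P(white|Box 3) = 0.8182; P(white|Box 4) = 0.4286.
Prior × likelihood for each source: 0.25·0.5=0.1250, 0.25·0.4667=0.1167, 0.25·0.8182=0.2045, 0.25·0.4286=0.1071. Summing gives P(white) = 0.55335.
P(Box 3 | white) = 0.2045 / 0.55335 = 0.3696.

Posterior probability ≈ 0.3696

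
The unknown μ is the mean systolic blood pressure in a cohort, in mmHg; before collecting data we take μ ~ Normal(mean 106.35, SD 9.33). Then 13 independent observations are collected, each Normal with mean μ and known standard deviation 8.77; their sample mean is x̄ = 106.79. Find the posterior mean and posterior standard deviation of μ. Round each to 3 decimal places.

With known σ, the Normal prior is conjugate. Weight on the data is w = (n/σ²)/(n/σ² + 1/τ₀²) = 0.169022/(0.169022+0.0114878) = 0.93636.
Posterior mean = w·x̄ + (1−w)·μ₀ = 0.93636·106.79 + 0.063641·106.35 = 106.762. Posterior variance = 1/(0.169022+0.0114878) = 5.53985, so SD = 2.354.

Posterior mean ≈ 106.762; posterior SD ≈ 2.354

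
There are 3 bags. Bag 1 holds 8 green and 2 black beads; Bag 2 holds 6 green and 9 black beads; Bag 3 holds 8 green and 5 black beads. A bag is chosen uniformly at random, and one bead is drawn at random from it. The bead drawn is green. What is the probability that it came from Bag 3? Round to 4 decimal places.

Tabulate prior·likelihood by source: [1] prior 0.333333, lik 0.8, product 0.2667; [2] prior 0.333333, lik 0.4, product 0.1333; [3] prior 0.333333, lik 0.6154, product 0.2051.
Normalizing constant = 0.60513; the posterior for Bag 3 is its product over the sum, 0.2051/0.60513 = 0.3390.

Posterior probability ≈ 0.3390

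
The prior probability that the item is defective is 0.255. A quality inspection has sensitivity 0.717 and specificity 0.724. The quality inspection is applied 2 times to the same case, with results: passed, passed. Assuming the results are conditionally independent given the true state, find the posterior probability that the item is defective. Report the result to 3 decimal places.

Let H be the event that the item is defective; start with P(H) = 0.255. P('flagged'|H) = 0.717, P('flagged'|¬H) = 0.276.
Update on result 1 ('passed'): P(H) ← 0.283·0.2550 / (0.283·0.2550 + 0.724·0.7450) = 0.072165/0.61155 = 0.1180.
Update on result 2 ('passed'): P(H) ← 0.283·0.1180 / (0.283·0.1180 + 0.724·0.8820) = 0.033395/0.67196 = 0.0497.

Posterior P(H) ≈ 0.050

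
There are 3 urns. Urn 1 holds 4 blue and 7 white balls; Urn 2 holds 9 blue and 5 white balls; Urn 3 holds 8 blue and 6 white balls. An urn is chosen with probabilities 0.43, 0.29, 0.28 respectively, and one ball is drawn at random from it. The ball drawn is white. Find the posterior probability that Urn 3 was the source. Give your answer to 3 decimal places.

Posterior probability ≈ 0.241

P(white|Urn 1) = 0.6364; P(white|Urn 2) = 0.3571; P(white|Urn 3) = 0.4286.
Prior × likelihood for each source: 0.43·0.6364=0.2736, 0.29·0.3571=0.1036, 0.28·0.4286=0.1200. Summing gives P(white) = 0.49721.
P(Urn 3 | white) = 0.1200 / 0.49721 = 0.241.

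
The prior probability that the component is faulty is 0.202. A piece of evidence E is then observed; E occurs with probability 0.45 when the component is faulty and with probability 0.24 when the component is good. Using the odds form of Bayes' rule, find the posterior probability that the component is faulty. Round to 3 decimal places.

Posterior probability ≈ 0.322

Prior odds = 0.202/(1−0.202) = 0.25313.
Likelihood ratio for E = 0.45/0.24 = 1.8750.
Posterior odds = prior odds × LR = 0.47462.
Posterior probability = odds/(1+odds) = 0.47462/1.4746 = 0.322.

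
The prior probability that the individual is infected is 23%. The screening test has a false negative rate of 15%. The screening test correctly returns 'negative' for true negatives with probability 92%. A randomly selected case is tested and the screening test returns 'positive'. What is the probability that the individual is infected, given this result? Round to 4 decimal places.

P(H | E) ≈ 0.7604

Write H for 'the individual is infected'. Prior odds H:¬H = 0.23/0.77 = 0.29870. For the 'positive' outcome, the likelihood ratio is 0.85/0.08 = 10.625.
Posterior odds = 0.29870 × 10.625 = 3.1737, so P(H|E) = 3.1737/(1+3.1737) = 0.7604.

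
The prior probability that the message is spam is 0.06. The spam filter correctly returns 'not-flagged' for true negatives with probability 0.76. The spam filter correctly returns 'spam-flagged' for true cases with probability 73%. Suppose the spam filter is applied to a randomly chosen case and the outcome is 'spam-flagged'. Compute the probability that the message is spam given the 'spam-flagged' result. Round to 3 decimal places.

Write H for 'the message is spam'. Prior odds H:¬H = 0.06/0.94 = 0.063830. For the 'spam-flagged' outcome, the likelihood ratio is 0.73/0.24 = 3.0417.
Posterior odds = 0.063830 × 3.0417 = 0.19415, so P(H|E) = 0.19415/(1+0.19415) = 0.163.

P(H | E) ≈ 0.163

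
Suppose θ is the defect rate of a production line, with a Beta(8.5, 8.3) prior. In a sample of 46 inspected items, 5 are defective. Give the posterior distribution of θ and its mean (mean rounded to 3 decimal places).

Observing 5 successes and 41 failures updates Beta(8.5, 8.3) by adding the success and failure counts to the two shape parameters: α = 8.5+5 = 13.5, β = 8.3+41 = 49.3.
E[θ | data] = 13.5/(13.5+49.3) = 0.215.

Posterior: Beta(13.5, 49.3); mean ≈ 0.215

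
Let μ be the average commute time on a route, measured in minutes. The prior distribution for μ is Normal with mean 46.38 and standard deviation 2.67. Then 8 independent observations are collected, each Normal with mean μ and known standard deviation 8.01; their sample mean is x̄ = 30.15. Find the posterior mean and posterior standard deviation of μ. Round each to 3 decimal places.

Posterior mean ≈ 38.742; posterior SD ≈ 1.943

Prior precision 1/τ₀² = 1/2.67² = 0.140274; data precision n/σ² = 8/8.01² = 0.124688.
Posterior precision = 0.140274 + 0.124688 = 0.264962, giving posterior SD = 1/√0.264962 = 1.943.
Posterior mean = (0.140274·46.38 + 0.124688·30.15) / 0.264962 = 38.742.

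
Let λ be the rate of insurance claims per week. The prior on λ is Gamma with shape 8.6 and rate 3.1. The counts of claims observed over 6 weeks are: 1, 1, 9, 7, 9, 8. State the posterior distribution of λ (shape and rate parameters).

Total count ∑xᵢ = 35 over n = 6 weeks.
Gamma is conjugate to the Poisson likelihood: posterior is Gamma(shape = 8.6+35 = 43.6, rate = 3.1+6 = 9.1).

Posterior: Gamma(shape=43.6, rate=9.1)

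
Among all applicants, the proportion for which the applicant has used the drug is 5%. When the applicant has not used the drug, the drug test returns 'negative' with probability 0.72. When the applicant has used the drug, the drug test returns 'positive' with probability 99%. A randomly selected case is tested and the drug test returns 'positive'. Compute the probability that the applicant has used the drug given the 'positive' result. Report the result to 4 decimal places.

Write H for 'the applicant has used the drug'. Prior odds H:¬H = 0.05/0.95 = 0.052632. For the 'positive' outcome, the likelihood ratio is 0.99/0.28 = 3.5357.
Posterior odds = 0.052632 × 3.5357 = 0.18609, so P(H|E) = 0.18609/(1+0.18609) = 0.1569.

P(H | E) ≈ 0.1569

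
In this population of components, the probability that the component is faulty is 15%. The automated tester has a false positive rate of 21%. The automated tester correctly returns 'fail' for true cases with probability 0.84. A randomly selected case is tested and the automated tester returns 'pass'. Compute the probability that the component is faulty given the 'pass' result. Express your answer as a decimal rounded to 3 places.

P(H | E) ≈ 0.035

Let H be the event that the component is faulty. P(H) = 0.15, so P(¬H) = 0.85. With E the 'pass' result, P(E|H) = 0.16 and P(E|¬H) = 0.79.
P(E) = 0.16·0.15 + 0.79·0.85 = 0.024000 + 0.67150 = 0.69550.
By Bayes' theorem, P(H|E) = 0.024000 / 0.69550 = 0.035.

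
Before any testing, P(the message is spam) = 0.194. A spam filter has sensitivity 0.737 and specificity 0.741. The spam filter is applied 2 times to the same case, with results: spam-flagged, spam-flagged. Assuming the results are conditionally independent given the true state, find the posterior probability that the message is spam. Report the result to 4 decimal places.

With H the event that the message is spam, the joint likelihood of the observed sequence is P(data|H) = 0.737·0.737 = 0.54317 and P(data|¬H) = 0.259·0.259 = 0.067081.
Bayes: P(H|data) = 0.194·0.54317 / (0.194·0.54317 + 0.806·0.067081) = 0.10537/0.15944 = 0.6609.

Posterior P(H) ≈ 0.6609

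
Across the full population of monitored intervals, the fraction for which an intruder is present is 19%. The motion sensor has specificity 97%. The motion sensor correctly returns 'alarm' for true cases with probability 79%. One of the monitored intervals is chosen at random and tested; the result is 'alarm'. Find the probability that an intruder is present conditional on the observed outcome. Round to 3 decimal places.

Write H for 'an intruder is present'. Prior odds H:¬H = 0.19/0.81 = 0.23457. For the 'alarm' outcome, the likelihood ratio is 0.79/0.03 = 26.333.
Posterior odds = 0.23457 × 26.333 = 6.1770, so P(H|E) = 6.1770/(1+6.1770) = 0.861.

P(H | E) ≈ 0.861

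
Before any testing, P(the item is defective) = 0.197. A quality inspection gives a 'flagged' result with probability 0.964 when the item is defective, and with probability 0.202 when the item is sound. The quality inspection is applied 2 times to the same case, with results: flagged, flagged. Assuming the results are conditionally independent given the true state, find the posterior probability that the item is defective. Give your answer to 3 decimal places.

With H the event that the item is defective, the joint likelihood of the observed sequence is P(data|H) = 0.964·0.964 = 0.92930 and P(data|¬H) = 0.202·0.202 = 0.040804.
Bayes: P(H|data) = 0.197·0.92930 / (0.197·0.92930 + 0.803·0.040804) = 0.18307/0.21584 = 0.8482.

Posterior P(H) ≈ 0.848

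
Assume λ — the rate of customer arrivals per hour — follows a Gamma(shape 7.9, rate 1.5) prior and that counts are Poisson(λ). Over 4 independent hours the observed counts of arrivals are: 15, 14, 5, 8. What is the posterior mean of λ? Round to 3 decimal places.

Total count ∑xᵢ = 42 over n = 4 hours.
Gamma is conjugate to the Poisson likelihood: posterior is Gamma(shape = 7.9+42 = 49.9, rate = 1.5+4 = 5.5).
E[λ | data] = 49.9/5.5 = 9.073.

Posterior mean ≈ 9.073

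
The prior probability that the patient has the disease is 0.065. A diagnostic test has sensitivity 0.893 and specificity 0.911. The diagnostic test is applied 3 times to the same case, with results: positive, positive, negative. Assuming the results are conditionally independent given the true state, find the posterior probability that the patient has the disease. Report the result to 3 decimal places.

Posterior P(H) ≈ 0.451

Let H be the event that the patient has the disease; start with P(H) = 0.065. P('positive'|H) = 0.893, P('positive'|¬H) = 0.089.
Update on result 1 ('positive'): P(H) ← 0.893·0.0650 / (0.893·0.0650 + 0.089·0.9350) = 0.058045/0.14126 = 0.4109.
Update on result 2 ('positive'): P(H) ← 0.893·0.4109 / (0.893·0.4109 + 0.089·0.5891) = 0.36694/0.41937 = 0.8750.
Update on result 3 ('negative'): P(H) ← 0.107·0.8750 / (0.107·0.8750 + 0.911·0.1250) = 0.093623/0.20751 = 0.4512.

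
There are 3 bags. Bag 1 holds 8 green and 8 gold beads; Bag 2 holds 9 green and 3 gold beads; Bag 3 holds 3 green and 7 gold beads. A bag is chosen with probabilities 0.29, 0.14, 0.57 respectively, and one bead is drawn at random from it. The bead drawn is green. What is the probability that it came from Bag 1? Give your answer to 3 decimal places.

Posterior probability ≈ 0.344

Tabulate prior·likelihood by source: [1] prior 0.29, lik 0.5, product 0.1450; [2] prior 0.14, lik 0.75, product 0.1050; [3] prior 0.57, lik 0.3, product 0.1710.
Normalizing constant = 0.42100; the posterior for Bag 1 is its product over the sum, 0.1450/0.42100 = 0.344.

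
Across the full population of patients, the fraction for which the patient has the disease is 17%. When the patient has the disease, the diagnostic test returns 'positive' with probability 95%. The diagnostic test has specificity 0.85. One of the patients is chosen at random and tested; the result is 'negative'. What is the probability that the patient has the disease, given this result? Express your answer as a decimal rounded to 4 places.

Write H for 'the patient has the disease'. Prior odds H:¬H = 0.17/0.83 = 0.20482. For the 'negative' outcome, the likelihood ratio is 0.05/0.85 = 0.058824.
Posterior odds = 0.20482 × 0.058824 = 0.012048, so P(H|E) = 0.012048/(1+0.012048) = 0.0119.

P(H | E) ≈ 0.0119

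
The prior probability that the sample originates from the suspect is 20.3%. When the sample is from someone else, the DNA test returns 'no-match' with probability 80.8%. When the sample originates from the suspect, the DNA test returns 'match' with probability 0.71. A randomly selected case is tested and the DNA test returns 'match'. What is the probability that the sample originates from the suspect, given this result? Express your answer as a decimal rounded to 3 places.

Write H for 'the sample originates from the suspect'. Prior odds H:¬H = 0.203/0.797 = 0.25471. For the 'match' outcome, the likelihood ratio is 0.71/0.192 = 3.6979.
Posterior odds = 0.25471 × 3.6979 = 0.94188, so P(H|E) = 0.94188/(1+0.94188) = 0.485.

P(H | E) ≈ 0.485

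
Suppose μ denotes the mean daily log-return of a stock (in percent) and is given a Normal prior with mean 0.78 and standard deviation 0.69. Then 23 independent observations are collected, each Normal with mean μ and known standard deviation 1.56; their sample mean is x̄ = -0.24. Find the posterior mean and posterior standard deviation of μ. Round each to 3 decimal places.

Prior precision 1/τ₀² = 1/0.69² = 2.10040; data precision n/σ² = 23/1.56² = 9.45102.
Posterior precision = 2.10040 + 9.45102 = 11.5514, giving posterior SD = 1/√11.5514 = 0.294.
Posterior mean = (2.10040·0.78 + 9.45102·-0.24) / 11.5514 = -0.055.

Posterior mean ≈ -0.055; posterior SD ≈ 0.294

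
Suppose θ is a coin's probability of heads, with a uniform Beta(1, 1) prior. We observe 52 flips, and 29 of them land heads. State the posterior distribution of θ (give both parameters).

Posterior: Beta(30, 24)

Observing 29 successes and 23 failures updates Beta(1, 1) by adding the success and failure counts to the two shape parameters: α = 1+29 = 30, β = 1+23 = 24.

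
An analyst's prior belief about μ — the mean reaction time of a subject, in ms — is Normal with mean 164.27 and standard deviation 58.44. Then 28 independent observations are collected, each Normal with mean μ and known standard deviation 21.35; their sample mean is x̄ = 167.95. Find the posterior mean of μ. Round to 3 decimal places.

Prior precision 1/τ₀² = 1/58.44² = 0.00029281; data precision n/σ² = 28/21.35² = 0.0614274.
Posterior precision = 0.00029281 + 0.0614274 = 0.0617202.
Posterior mean = (0.00029281·164.27 + 0.0614274·167.95) / 0.0617202 = 167.933.

Posterior mean ≈ 167.933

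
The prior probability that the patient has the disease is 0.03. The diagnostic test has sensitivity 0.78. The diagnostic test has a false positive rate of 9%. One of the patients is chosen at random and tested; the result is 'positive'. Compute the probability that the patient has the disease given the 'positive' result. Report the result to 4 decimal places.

Let H be the event that the patient has the disease. P(H) = 0.03, so P(¬H) = 0.97. With E the 'positive' result, P(E|H) = 0.78 and P(E|¬H) = 0.09.
P(E) = 0.78·0.03 + 0.09·0.97 = 0.023400 + 0.087300 = 0.11070.
By Bayes' theorem, P(H|E) = 0.023400 / 0.11070 = 0.2114.

P(H | E) ≈ 0.2114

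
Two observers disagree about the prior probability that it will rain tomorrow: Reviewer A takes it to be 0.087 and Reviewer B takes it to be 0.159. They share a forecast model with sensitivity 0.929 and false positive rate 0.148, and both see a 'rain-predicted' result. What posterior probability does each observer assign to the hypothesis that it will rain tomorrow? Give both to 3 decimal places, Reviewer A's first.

The likelihood ratio for a 'rain-predicted' result is 0.929/0.148 = 6.2770.
Reviewer A: prior odds 0.087/0.913 = 0.095290; posterior odds 0.59814; posterior probability 0.374.
Reviewer B: prior odds 0.159/0.841 = 0.18906; posterior odds 1.1867; posterior probability 0.543.

Reviewer A: 0.374; Reviewer B: 0.543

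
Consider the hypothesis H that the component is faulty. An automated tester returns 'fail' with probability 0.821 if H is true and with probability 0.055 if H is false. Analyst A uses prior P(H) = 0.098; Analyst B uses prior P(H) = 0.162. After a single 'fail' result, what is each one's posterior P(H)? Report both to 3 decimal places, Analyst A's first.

The likelihood ratio for a 'fail' result is 0.821/0.055 = 14.927.
Analyst A: prior odds 0.098/0.902 = 0.10865; posterior odds 1.6218; posterior probability 0.619.
Analyst B: prior odds 0.162/0.838 = 0.19332; posterior odds 2.8857; posterior probability 0.743.

Analyst A: 0.619; Analyst B: 0.743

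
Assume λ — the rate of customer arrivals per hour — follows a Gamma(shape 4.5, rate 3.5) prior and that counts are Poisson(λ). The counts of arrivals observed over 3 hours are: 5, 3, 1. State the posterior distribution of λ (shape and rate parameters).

Posterior: Gamma(shape=13.5, rate=6.5)

The Poisson likelihood adds the total count to the shape and the number of exposure periods to the rate. Here ∑xᵢ = 9 and n = 3, so shape 4.5→13.5 and rate 3.5→6.5.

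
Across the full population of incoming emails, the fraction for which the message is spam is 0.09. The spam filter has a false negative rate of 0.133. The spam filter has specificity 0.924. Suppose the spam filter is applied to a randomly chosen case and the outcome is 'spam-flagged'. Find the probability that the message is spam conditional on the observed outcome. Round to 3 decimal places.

P(H | E) ≈ 0.530

Let H be the event that the message is spam. P(H) = 0.09, so P(¬H) = 0.91. With E the 'spam-flagged' result, P(E|H) = 0.867 and P(E|¬H) = 0.076.
P(E) = 0.867·0.09 + 0.076·0.91 = 0.078030 + 0.069160 = 0.14719.
By Bayes' theorem, P(H|E) = 0.078030 / 0.14719 = 0.530.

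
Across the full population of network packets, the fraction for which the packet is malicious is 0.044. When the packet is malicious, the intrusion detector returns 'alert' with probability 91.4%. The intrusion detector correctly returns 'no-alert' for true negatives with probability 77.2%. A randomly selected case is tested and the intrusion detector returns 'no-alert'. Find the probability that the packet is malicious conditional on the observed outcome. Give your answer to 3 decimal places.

Write H for 'the packet is malicious'. Prior odds H:¬H = 0.044/0.956 = 0.046025. For the 'no-alert' outcome, the likelihood ratio is 0.086/0.772 = 0.11140.
Posterior odds = 0.046025 × 0.11140 = 0.0051271, so P(H|E) = 0.0051271/(1+0.0051271) = 0.005.

P(H | E) ≈ 0.005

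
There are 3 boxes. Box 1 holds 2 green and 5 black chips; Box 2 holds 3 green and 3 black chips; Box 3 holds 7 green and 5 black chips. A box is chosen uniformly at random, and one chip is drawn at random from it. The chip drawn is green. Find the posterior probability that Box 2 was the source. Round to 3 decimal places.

Posterior probability ≈ 0.365

P(green|Box 1) = 0.2857; P(green|Box 2) = 0.5; P(green|Box 3) = 0.5833.
Prior × likelihood for each source: 0.333333·0.2857=0.09524, 0.333333·0.5=0.1667, 0.333333·0.5833=0.1944. Summing gives P(green) = 0.45635.
P(Box 2 | green) = 0.1667 / 0.45635 = 0.365.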